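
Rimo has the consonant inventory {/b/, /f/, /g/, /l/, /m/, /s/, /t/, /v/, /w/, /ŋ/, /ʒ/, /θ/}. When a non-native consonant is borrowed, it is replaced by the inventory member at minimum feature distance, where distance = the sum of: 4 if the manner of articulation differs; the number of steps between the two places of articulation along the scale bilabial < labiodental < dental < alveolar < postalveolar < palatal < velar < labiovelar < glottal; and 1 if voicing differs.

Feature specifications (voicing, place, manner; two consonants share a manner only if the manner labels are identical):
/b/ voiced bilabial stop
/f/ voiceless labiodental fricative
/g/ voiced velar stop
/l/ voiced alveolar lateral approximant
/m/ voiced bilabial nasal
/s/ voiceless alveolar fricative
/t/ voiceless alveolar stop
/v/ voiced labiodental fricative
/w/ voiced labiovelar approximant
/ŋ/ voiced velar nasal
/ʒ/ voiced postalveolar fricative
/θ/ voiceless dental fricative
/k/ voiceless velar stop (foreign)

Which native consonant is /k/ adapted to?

g

/g/ is closest: same manner (stop), place distance 0 (velar→velar), voicing differs (+1); total 1. Next closest is /t/ at distance 3.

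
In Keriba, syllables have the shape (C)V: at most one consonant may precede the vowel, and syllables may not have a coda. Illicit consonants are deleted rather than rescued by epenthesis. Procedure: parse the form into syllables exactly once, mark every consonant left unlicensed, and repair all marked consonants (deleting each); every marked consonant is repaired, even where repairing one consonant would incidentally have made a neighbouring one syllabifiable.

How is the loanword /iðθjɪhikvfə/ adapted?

Syllabifying with onset maximization leaves /ð/, /θ/, /k/, /v/ stranded (no codas are permitted; onsets are limited to one consonant).
Each unlicensed consonant is deleted: /ð/, /θ/, /k/, /v/.

ijɪhifə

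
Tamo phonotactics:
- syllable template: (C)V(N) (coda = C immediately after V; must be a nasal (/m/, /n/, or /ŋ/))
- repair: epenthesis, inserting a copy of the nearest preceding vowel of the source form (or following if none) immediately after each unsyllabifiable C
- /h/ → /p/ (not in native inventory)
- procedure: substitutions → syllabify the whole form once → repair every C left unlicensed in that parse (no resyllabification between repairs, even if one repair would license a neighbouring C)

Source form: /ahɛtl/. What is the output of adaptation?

apɛtɛlɛ

Substitution: /h/ → /p/, giving /apɛtl/.
Syllabifying with onset maximization leaves /t/, /l/ stranded (only a nasal (/m/, /n/, or /ŋ/) is licensed in coda position; onsets are limited to one consonant).
Each unlicensed consonant becomes the onset of a new syllable: /t/ → /tɛ/, /l/ → /lɛ/.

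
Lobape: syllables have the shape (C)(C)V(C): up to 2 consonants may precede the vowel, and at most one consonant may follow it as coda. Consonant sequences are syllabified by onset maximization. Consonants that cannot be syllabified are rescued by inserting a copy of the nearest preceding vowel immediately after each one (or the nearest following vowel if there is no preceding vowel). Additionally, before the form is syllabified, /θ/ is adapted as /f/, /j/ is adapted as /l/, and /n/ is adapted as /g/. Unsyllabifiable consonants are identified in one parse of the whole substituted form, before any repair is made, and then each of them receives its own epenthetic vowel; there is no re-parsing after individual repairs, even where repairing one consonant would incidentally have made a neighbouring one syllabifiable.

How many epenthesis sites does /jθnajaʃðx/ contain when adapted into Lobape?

3

After substitution the input is /lfgalaʃðx/.
The unsyllabifiable consonants are /l/, /ð/, /x/; each receives one epenthetic vowel.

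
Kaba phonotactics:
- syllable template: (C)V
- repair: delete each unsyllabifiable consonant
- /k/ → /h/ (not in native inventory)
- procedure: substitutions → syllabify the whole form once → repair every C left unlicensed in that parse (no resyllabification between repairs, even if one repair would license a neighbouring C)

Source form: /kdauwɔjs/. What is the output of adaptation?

dauwɔ

Substitution: /k/ → /h/, giving /hdauwɔjs/.
The consonants /h/, /j/, /s/ cannot be parsed into a legal (C)V syllable (no codas are permitted; onsets are limited to one consonant).
Deletion applies to /h/, /j/, /s/.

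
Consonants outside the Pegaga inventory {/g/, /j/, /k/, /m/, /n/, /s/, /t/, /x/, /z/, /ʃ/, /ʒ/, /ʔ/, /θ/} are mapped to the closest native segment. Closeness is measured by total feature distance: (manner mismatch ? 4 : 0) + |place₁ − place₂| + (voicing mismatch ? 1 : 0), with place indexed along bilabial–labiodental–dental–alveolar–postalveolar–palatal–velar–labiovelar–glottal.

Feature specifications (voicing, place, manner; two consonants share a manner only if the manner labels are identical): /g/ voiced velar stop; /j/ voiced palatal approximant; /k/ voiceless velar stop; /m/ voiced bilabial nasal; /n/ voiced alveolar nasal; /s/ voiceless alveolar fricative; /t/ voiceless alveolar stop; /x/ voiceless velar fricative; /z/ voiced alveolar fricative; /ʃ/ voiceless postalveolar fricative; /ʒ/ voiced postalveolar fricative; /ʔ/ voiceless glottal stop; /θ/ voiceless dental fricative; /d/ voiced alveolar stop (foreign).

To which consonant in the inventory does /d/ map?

/t/ is closest: same manner (stop), place distance 0 (alveolar→alveolar), voicing differs (+1); total 1. Next closest is /g/ at distance 3.

t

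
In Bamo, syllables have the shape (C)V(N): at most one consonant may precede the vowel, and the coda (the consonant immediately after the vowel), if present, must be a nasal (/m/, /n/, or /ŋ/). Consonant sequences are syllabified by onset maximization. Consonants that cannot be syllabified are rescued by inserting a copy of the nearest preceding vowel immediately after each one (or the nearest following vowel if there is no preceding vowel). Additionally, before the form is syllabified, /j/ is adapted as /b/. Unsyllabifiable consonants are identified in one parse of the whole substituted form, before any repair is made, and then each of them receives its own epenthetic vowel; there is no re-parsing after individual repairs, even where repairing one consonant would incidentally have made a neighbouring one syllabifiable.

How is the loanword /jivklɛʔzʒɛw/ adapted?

Substitution: /j/ → /b/, giving /bivklɛʔzʒɛw/.
Syllabifying with onset maximization leaves /v/, /k/, /ʔ/, /z/, /w/ stranded (only a nasal (/m/, /n/, or /ŋ/) is licensed in coda position; onsets are limited to one consonant).
Each unlicensed consonant becomes the onset of a new syllable: /v/ → /vi/, /k/ → /ki/, /ʔ/ → /ʔɛ/, /z/ → /zɛ/, /w/ → /wɛ/.

bivikilɛʔɛzɛʒɛwɛ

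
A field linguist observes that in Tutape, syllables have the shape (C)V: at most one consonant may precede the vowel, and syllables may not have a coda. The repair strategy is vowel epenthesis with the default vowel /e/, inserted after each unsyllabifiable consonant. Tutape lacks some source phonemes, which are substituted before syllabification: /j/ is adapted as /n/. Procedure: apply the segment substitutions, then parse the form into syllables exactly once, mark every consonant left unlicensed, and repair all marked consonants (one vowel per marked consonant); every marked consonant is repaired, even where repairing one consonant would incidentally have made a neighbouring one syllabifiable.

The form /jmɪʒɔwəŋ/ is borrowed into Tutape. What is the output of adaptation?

Substitution: /j/ → /n/, giving /nmɪʒɔwəŋ/.
Under (C)V, the unsyllabifiable consonants are /n/, /ŋ/ (no codas are permitted; onsets are limited to one consonant).
Epenthesis after each stranded consonant: /n/ → /ne/, /ŋ/ → /ŋe/.

nemɪʒɔwəŋe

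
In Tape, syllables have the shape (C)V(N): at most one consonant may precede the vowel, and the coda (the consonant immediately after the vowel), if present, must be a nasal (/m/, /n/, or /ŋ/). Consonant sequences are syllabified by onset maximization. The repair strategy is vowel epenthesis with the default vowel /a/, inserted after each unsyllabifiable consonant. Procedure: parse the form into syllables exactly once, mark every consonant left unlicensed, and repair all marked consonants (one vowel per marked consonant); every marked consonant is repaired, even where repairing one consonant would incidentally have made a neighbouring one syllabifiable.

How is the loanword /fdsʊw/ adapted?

The consonants /f/, /d/, /w/ cannot be parsed into a legal (C)V(N) syllable (only a nasal (/m/, /n/, or /ŋ/) is licensed in coda position; onsets are limited to one consonant).
Epenthesis after each stranded consonant: /f/ → /fa/, /d/ → /da/, /w/ → /wa/.

fadasʊwa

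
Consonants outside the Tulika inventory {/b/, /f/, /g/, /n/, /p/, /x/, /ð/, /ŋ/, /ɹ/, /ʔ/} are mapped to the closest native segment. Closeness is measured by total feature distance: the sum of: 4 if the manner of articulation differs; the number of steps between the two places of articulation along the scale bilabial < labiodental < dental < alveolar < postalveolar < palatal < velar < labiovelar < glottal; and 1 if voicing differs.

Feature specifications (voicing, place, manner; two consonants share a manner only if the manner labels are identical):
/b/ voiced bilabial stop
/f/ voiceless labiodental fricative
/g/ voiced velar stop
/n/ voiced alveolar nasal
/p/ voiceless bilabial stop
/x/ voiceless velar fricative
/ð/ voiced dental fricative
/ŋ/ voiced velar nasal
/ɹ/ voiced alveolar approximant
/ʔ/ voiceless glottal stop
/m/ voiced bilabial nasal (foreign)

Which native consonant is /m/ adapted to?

n

/n/ is closest: same manner (nasal), place distance 3 (bilabial→alveolar), same voicing; total 3. Next closest is /b/ at distance 4.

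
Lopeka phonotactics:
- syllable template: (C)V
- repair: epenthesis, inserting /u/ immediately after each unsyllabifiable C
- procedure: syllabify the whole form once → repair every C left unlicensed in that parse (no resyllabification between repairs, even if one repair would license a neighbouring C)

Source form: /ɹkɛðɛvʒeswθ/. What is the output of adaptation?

The consonants /ɹ/, /v/, /s/, /w/, /θ/ cannot be parsed into a legal (C)V syllable (no codas are permitted; onsets are limited to one consonant).
Epenthesis after each stranded consonant: /ɹ/ → /ɹu/, /v/ → /vu/, /s/ → /su/, /w/ → /wu/, /θ/ → /θu/.

ɹukɛðɛvuʒesuwuθu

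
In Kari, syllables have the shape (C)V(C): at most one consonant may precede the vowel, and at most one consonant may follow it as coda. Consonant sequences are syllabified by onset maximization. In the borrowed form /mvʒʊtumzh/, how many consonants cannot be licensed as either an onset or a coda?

The consonants /m/, /v/, /z/, /h/ cannot be parsed into a legal (C)V(C) syllable (at most one coda consonant is licensed; onsets are limited to one consonant).

4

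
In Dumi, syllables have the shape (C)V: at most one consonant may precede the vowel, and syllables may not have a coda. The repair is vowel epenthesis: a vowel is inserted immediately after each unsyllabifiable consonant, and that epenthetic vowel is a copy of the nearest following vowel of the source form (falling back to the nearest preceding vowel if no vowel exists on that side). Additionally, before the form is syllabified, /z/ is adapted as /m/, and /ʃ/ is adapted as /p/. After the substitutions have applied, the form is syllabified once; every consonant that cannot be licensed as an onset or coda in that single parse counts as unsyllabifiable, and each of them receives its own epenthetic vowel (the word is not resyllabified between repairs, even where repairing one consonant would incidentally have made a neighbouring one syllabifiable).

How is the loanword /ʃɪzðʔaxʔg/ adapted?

pɪmaðaʔaxaʔaga

Substitution: /ʃ/ → /p/, /z/ → /m/, giving /pɪmðʔaxʔg/.
Under (C)V, the unsyllabifiable consonants are /m/, /ð/, /x/, /ʔ/, /g/ (no codas are permitted; onsets are limited to one consonant).
Epenthesis after each stranded consonant: /m/ → /ma/, /ð/ → /ða/, /x/ → /xa/, /ʔ/ → /ʔa/, /g/ → /ga/.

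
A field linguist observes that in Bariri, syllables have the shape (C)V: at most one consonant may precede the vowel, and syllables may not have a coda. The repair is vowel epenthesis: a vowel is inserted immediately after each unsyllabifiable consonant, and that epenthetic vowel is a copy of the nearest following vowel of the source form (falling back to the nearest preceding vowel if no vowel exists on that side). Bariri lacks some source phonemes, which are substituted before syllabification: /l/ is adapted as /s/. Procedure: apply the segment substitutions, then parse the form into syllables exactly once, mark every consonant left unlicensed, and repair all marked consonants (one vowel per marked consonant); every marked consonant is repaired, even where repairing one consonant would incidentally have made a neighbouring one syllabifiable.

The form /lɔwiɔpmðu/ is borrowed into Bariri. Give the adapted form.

Substitution: /l/ → /s/, giving /sɔwiɔpmðu/.
The consonants /p/, /m/ cannot be parsed into a legal (C)V syllable (no codas are permitted; onsets are limited to one consonant).
Each unlicensed consonant becomes the onset of a new syllable: /p/ → /pu/, /m/ → /mu/.

sɔwiɔpumuðu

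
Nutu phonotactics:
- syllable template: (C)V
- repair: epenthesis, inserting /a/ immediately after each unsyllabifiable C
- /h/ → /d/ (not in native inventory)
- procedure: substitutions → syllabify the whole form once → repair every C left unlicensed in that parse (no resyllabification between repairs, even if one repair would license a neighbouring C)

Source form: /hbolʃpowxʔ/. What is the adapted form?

Substitution: /h/ → /d/, giving /dbolʃpowxʔ/.
Syllabifying with onset maximization leaves /d/, /l/, /ʃ/, /w/, /x/, /ʔ/ stranded (no codas are permitted; onsets are limited to one consonant).
Each unlicensed consonant becomes the onset of a new syllable: /d/ → /da/, /l/ → /la/, /ʃ/ → /ʃa/, /w/ → /wa/, /x/ → /xa/, /ʔ/ → /ʔa/.

dabolaʃapowaxaʔa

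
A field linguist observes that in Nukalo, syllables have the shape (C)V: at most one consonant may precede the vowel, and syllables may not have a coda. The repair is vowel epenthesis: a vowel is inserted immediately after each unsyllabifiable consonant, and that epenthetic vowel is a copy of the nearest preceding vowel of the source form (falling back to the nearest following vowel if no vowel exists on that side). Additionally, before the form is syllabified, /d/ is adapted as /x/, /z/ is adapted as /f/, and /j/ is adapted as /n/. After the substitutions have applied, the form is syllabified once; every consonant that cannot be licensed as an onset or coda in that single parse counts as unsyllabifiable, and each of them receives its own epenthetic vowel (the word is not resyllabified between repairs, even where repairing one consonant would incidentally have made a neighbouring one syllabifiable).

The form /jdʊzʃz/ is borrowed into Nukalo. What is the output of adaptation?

nʊxʊfʊʃʊfʊ

Substitution: /j/ → /n/, /d/ → /x/, /z/ → /f/, giving /nxʊfʃf/.
The consonants /n/, /f/, /ʃ/, /f/ cannot be parsed into a legal (C)V syllable (no codas are permitted; onsets are limited to one consonant).
Each unlicensed consonant becomes the onset of a new syllable: /n/ → /nʊ/, /f/ → /fʊ/, /ʃ/ → /ʃʊ/, /f/ → /fʊ/.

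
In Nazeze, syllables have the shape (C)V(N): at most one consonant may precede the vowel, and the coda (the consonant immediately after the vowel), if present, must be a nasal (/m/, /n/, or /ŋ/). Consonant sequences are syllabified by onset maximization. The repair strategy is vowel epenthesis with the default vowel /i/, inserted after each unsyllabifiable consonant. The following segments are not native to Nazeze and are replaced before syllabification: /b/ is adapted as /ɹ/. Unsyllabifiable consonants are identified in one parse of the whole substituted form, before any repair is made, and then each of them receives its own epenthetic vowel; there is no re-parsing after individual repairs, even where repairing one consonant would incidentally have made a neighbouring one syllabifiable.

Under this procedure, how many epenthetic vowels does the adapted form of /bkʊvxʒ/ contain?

After substitution the input is /ɹkʊvxʒ/.
The unsyllabifiable consonants are /ɹ/, /v/, /x/, /ʒ/; each receives one epenthetic vowel.

4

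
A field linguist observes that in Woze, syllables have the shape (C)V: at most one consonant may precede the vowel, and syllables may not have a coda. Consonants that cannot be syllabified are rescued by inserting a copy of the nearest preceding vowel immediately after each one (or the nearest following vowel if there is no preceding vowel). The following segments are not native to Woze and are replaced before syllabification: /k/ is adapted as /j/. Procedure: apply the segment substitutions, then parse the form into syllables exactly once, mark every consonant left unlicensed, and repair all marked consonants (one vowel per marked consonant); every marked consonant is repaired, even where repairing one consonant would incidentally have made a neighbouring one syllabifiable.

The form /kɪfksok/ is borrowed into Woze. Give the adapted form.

jɪfɪjɪsojo

Substitution: /k/ → /j/, giving /jɪfjsoj/.
Syllabifying with onset maximization leaves /f/, /j/, /j/ stranded (no codas are permitted; onsets are limited to one consonant).
Epenthesis after each stranded consonant: /f/ → /fɪ/, /j/ → /jɪ/, /j/ → /jo/.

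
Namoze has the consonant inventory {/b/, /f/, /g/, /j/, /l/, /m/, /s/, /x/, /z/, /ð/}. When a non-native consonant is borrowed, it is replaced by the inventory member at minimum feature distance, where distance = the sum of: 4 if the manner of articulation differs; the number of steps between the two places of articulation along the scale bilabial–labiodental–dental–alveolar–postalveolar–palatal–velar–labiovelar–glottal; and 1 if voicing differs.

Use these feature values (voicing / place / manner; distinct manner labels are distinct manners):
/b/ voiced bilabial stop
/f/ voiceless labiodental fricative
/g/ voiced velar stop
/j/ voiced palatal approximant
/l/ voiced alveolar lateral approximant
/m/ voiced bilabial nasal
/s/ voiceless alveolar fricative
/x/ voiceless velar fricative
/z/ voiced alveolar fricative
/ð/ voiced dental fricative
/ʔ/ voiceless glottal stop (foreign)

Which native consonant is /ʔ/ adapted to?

/g/ is closest: same manner (stop), place distance 2 (glottal→velar), voicing differs (+1); total 3. Next closest is /x/ at distance 6.

g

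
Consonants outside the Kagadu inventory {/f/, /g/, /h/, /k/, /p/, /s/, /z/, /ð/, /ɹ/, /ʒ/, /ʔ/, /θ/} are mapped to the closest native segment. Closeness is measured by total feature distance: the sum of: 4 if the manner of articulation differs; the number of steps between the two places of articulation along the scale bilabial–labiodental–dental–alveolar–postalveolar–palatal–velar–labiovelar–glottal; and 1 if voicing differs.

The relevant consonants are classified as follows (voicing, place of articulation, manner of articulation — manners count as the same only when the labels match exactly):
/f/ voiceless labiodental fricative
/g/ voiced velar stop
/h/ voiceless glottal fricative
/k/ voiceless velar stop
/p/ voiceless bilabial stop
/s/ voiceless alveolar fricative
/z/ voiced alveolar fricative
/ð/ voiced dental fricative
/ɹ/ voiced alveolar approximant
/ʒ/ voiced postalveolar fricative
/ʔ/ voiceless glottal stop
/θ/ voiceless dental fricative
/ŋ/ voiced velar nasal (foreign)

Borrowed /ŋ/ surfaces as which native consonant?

/g/ is closest: manner differs (nasal→stop, +4), place distance 0 (velar→velar), same voicing; total 4. Next closest is /k/ at distance 5.

g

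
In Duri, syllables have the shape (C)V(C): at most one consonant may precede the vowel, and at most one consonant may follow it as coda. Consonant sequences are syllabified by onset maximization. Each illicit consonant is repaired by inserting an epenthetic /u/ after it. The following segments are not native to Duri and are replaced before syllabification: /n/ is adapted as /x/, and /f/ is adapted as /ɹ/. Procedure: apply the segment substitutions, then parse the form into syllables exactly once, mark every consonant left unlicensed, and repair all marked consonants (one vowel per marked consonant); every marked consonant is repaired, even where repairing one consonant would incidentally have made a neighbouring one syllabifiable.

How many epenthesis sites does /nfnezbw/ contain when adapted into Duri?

After substitution the input is /xɹxezbw/.
The unsyllabifiable consonants are /x/, /ɹ/, /b/, /w/; each receives one epenthetic vowel.

4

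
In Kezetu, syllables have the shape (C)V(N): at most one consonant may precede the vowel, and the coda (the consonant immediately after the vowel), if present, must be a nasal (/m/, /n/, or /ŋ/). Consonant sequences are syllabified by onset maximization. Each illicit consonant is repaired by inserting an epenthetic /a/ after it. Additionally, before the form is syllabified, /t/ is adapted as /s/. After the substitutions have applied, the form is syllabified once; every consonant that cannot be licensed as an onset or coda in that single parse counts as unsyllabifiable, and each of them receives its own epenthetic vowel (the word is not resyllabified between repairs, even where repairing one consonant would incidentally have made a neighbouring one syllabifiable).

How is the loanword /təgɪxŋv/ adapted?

Substitution: /t/ → /s/, giving /səgɪxŋv/.
Syllabifying with onset maximization leaves /x/, /ŋ/, /v/ stranded (only a nasal (/m/, /n/, or /ŋ/) is licensed in coda position; onsets are limited to one consonant).
Each unlicensed consonant becomes the onset of a new syllable: /x/ → /xa/, /ŋ/ → /ŋa/, /v/ → /va/.

səgɪxaŋava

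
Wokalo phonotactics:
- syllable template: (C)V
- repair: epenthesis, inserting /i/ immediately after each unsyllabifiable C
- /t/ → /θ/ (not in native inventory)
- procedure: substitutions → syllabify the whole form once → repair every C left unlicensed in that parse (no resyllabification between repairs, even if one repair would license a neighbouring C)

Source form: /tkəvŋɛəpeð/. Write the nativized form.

Substitution: /t/ → /θ/, giving /θkəvŋɛəpeð/.
Syllabifying with onset maximization leaves /θ/, /v/, /ð/ stranded (no codas are permitted; onsets are limited to one consonant).
Epenthesis after each stranded consonant: /θ/ → /θi/, /v/ → /vi/, /ð/ → /ði/.

θikəviŋɛəpeði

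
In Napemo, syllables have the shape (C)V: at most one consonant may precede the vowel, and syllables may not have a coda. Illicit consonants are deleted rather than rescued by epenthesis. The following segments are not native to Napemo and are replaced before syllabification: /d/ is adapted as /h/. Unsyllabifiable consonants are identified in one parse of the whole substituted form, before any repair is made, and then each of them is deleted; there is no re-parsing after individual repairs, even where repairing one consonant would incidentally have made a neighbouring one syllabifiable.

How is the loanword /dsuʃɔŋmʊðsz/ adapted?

Substitution: /d/ → /h/, giving /hsuʃɔŋmʊðsz/.
The consonants /h/, /ŋ/, /ð/, /s/, /z/ cannot be parsed into a legal (C)V syllable (no codas are permitted; onsets are limited to one consonant).
Each unlicensed consonant is deleted: /h/, /ŋ/, /ð/, /s/, /z/.

suʃɔmʊ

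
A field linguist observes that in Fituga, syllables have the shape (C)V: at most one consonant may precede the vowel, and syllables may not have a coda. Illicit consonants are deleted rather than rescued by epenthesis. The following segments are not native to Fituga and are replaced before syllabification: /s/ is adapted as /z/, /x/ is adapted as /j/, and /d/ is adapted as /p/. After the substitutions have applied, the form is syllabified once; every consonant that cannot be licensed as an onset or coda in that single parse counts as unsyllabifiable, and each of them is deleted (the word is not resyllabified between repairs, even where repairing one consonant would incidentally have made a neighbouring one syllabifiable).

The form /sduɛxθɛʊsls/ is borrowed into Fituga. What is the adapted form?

puɛθɛʊ

Substitution: /s/ → /z/, /d/ → /p/, /x/ → /j/, giving /zpuɛjθɛʊzlz/.
Syllabifying with onset maximization leaves /z/, /j/, /z/, /l/, /z/ stranded (no codas are permitted; onsets are limited to one consonant).
Each unlicensed consonant is deleted: /z/, /j/, /z/, /l/, /z/.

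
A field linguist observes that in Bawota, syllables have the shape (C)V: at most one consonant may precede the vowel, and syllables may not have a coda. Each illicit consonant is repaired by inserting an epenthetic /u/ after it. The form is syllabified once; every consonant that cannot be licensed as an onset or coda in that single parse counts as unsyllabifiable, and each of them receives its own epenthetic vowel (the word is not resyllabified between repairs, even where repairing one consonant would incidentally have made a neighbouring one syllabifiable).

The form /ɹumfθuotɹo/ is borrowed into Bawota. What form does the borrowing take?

ɹumufuθuotuɹo

Syllabifying with onset maximization leaves /m/, /f/, /t/ stranded (no codas are permitted; onsets are limited to one consonant).
Inserting the epenthetic vowel yields /m/ → /mu/, /f/ → /fu/, /t/ → /tu/.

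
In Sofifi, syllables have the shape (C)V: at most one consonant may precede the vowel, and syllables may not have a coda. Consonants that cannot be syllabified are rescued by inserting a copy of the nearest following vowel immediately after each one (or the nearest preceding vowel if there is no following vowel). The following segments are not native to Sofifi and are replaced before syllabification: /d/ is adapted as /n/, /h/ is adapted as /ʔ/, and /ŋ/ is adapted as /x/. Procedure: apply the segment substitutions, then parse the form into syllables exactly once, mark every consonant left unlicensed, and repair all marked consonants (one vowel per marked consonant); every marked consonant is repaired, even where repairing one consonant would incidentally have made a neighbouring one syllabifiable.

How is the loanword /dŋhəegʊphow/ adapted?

Substitution: /d/ → /n/, /ŋ/ → /x/, /h/ → /ʔ/, giving /nxʔəegʊpʔow/.
Under (C)V, the unsyllabifiable consonants are /n/, /x/, /p/, /w/ (no codas are permitted; onsets are limited to one consonant).
Inserting the epenthetic vowel yields /n/ → /nə/, /x/ → /xə/, /p/ → /po/, /w/ → /wo/.

nəxəʔəegʊpoʔowo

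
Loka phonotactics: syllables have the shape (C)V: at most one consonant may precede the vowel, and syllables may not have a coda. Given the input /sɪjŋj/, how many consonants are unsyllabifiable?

Under (C)V, the unsyllabifiable consonants are /j/, /ŋ/, /j/ (no codas are permitted; onsets are limited to one consonant).

3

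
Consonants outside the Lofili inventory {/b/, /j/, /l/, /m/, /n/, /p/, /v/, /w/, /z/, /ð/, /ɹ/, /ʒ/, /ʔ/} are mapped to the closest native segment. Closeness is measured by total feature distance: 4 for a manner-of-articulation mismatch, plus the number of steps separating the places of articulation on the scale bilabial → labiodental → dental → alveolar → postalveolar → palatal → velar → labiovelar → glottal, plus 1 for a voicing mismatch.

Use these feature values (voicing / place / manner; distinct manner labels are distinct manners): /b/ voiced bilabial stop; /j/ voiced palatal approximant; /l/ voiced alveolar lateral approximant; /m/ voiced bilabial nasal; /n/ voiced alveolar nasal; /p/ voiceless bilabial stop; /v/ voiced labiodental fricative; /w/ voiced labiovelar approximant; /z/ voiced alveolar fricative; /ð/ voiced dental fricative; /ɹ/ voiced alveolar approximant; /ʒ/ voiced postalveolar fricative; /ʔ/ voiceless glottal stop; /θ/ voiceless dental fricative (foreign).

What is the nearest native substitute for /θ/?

/ð/ is closest: same manner (fricative), place distance 0 (dental→dental), voicing differs (+1); total 1. Next closest is /v/ at distance 2.

ð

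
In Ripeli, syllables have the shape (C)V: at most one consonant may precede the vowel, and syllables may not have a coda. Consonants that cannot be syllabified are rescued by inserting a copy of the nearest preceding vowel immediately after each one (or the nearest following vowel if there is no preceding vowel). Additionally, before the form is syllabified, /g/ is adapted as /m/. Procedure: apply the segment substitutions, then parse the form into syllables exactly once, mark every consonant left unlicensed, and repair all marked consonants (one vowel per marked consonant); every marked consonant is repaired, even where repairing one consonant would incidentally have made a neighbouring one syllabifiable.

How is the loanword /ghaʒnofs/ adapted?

Substitution: /g/ → /m/, giving /mhaʒnofs/.
Under (C)V, the unsyllabifiable consonants are /m/, /ʒ/, /f/, /s/ (no codas are permitted; onsets are limited to one consonant).
Epenthesis after each stranded consonant: /m/ → /ma/, /ʒ/ → /ʒa/, /f/ → /fo/, /s/ → /so/.

mahaʒanofoso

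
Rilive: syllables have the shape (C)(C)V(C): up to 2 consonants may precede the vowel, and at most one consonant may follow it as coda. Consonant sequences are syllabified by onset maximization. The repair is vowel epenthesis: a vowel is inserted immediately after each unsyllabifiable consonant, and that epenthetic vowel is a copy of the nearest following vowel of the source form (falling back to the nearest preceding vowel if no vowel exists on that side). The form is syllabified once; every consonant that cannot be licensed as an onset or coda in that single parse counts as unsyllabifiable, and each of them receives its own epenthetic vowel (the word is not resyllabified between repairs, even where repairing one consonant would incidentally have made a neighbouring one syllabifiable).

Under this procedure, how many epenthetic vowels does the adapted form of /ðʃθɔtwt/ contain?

3

The unsyllabifiable consonants are /ð/, /w/, /t/; each receives one epenthetic vowel.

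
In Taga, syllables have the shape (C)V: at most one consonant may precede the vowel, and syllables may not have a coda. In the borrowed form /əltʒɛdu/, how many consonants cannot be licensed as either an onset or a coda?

Syllabifying with onset maximization leaves /l/, /t/ stranded (no codas are permitted; onsets are limited to one consonant).

2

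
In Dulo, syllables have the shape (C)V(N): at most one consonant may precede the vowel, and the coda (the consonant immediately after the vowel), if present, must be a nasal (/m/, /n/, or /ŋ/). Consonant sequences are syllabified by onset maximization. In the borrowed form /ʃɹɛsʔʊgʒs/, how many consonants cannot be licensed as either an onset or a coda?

The consonants /ʃ/, /s/, /g/, /ʒ/, /s/ cannot be parsed into a legal (C)V(N) syllable (only a nasal (/m/, /n/, or /ŋ/) is licensed in coda position; onsets are limited to one consonant).

5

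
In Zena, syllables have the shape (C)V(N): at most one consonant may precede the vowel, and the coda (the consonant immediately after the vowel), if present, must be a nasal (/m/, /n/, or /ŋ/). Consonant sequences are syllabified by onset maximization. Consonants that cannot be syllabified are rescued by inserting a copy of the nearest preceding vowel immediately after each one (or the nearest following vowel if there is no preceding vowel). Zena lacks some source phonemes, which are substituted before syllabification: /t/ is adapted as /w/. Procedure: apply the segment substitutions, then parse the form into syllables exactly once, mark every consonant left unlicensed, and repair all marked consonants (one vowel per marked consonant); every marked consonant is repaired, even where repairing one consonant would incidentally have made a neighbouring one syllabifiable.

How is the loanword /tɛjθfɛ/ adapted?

Substitution: /t/ → /w/, giving /wɛjθfɛ/.
The consonants /j/, /θ/ cannot be parsed into a legal (C)V(N) syllable (only a nasal (/m/, /n/, or /ŋ/) is licensed in coda position; onsets are limited to one consonant).
Epenthesis after each stranded consonant: /j/ → /jɛ/, /θ/ → /θɛ/.

wɛjɛθɛfɛ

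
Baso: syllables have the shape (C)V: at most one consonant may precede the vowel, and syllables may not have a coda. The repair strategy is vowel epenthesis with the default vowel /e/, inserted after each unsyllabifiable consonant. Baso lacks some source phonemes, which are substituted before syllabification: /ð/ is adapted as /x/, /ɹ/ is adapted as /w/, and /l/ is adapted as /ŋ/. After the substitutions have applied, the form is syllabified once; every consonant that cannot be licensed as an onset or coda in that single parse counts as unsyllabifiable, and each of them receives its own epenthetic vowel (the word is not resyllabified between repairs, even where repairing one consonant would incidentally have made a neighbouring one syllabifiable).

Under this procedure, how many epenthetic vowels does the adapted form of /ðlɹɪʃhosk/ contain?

5

After substitution the input is /xŋwɪʃhosk/.
The unsyllabifiable consonants are /x/, /ŋ/, /ʃ/, /s/, /k/; each receives one epenthetic vowel.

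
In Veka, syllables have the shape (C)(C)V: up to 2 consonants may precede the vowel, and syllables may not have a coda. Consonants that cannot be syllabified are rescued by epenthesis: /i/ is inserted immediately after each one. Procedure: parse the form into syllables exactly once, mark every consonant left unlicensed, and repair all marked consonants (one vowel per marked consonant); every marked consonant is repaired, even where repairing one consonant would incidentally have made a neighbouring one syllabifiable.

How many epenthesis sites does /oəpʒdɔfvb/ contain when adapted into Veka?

The unsyllabifiable consonants are /p/, /f/, /v/, /b/; each receives one epenthetic vowel.

4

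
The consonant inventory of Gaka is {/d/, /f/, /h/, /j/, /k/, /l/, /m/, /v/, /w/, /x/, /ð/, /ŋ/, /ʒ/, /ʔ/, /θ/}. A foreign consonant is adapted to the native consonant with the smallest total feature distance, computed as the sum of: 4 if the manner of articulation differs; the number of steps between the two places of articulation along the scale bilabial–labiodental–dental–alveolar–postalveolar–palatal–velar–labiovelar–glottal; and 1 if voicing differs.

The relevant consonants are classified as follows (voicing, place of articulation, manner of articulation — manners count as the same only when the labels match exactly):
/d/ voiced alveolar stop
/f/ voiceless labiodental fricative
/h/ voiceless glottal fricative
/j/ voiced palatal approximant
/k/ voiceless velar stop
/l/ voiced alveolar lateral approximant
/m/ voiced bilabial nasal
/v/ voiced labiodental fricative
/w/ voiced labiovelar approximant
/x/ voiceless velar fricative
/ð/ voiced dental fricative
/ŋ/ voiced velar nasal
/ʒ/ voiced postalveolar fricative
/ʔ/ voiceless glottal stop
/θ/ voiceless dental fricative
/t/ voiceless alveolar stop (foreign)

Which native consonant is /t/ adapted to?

/d/ is closest: same manner (stop), place distance 0 (alveolar→alveolar), voicing differs (+1); total 1. Next closest is /k/ at distance 3.

d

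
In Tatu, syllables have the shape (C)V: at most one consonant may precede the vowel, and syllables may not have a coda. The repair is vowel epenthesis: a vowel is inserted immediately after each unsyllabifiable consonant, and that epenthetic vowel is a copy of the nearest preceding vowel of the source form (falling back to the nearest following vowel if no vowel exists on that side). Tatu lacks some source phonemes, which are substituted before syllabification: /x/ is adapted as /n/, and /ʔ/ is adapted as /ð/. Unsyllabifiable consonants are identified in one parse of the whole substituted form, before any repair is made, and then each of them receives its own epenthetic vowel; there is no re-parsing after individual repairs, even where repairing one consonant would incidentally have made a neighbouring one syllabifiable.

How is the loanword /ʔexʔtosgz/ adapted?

ðeneðetosogozo

Substitution: /ʔ/ → /ð/, /x/ → /n/, giving /ðenðtosgz/.
Syllabifying with onset maximization leaves /n/, /ð/, /s/, /g/, /z/ stranded (no codas are permitted; onsets are limited to one consonant).
Inserting the epenthetic vowel yields /n/ → /ne/, /ð/ → /ðe/, /s/ → /so/, /g/ → /go/, /z/ → /zo/.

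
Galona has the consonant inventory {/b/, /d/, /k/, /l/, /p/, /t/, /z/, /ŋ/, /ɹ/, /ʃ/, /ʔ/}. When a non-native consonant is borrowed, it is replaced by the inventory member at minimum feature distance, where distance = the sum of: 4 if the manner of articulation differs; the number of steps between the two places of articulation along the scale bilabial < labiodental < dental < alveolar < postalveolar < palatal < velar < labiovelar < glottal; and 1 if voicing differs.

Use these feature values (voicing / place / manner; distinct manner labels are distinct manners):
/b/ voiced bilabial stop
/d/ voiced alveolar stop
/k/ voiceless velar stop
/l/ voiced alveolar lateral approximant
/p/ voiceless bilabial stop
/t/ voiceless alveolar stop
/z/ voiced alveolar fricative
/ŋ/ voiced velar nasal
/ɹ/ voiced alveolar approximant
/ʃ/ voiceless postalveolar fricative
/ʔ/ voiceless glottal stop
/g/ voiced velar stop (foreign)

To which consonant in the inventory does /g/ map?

/k/ is closest: same manner (stop), place distance 0 (velar→velar), voicing differs (+1); total 1. Next closest is /d/ at distance 3.

k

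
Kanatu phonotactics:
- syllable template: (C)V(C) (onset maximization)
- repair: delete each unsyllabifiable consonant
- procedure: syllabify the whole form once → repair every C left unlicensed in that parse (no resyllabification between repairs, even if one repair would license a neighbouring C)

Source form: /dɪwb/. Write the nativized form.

dɪw

Under (C)V(C), the unsyllabifiable consonants are /b/ (at most one coda consonant is licensed; onsets are limited to one consonant).
Deletion applies to /b/.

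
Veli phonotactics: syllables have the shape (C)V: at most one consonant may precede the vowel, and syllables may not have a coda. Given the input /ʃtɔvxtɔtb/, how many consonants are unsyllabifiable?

The consonants /ʃ/, /v/, /x/, /t/, /b/ cannot be parsed into a legal (C)V syllable (no codas are permitted; onsets are limited to one consonant).

5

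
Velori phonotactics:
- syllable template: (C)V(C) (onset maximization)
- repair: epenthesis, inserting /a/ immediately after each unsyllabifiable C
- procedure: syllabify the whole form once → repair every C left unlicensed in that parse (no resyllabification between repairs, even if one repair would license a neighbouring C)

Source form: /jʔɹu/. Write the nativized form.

jaʔaɹu

The consonants /j/, /ʔ/ cannot be parsed into a legal (C)V(C) syllable (at most one coda consonant is licensed; onsets are limited to one consonant).
Epenthesis after each stranded consonant: /j/ → /ja/, /ʔ/ → /ʔa/.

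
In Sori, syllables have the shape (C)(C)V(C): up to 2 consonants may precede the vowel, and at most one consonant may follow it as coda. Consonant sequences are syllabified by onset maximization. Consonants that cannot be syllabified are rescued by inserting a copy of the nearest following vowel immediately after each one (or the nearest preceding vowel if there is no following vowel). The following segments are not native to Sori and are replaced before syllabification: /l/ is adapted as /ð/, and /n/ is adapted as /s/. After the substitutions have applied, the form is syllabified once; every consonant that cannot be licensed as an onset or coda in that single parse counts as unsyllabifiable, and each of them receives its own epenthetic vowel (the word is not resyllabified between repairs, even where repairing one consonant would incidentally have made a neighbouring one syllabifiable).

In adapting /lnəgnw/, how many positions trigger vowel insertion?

2

After substitution the input is /ðsəgsw/.
The unsyllabifiable consonants are /s/, /w/; each receives one epenthetic vowel.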